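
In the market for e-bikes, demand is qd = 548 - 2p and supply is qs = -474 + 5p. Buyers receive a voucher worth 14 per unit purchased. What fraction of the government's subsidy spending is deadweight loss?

Pre-subsidy: 548 - 2p = -474 + 5p gives p* = 146, q* = 256.
With the rebate, buyers effectively pay pb = ps − 14, where ps is the price sellers receive.
Demand in terms of ps becomes qd = 548 − 2(ps − 14) = 576 - 2ps. Setting this equal to supply: 576 - 2ps = -474 + 5ps, so ps = 150.
Buyers pay pb = 150 − 14 = 136; q' = -474 + 5·150 = 276.
ΔCS = ½(256 + 276)(146 − 136) = 2660; ΔPS = ½(256 + 276)(150 − 146) = 1064.
Government spending = 14 × 276 = 3864.
DWL = ½ × 14 × (276 − 256) = 140; fraction = 140 / 3864 = 5/138.

DWL / government spending = 5/138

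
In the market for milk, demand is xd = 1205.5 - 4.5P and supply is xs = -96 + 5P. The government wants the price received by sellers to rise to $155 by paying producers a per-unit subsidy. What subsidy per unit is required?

Required subsidy s = $38 per unit

At a seller price of 155, quantity supplied is -96 + 5·155 = 679.
Buyers absorb 679 only when they pay Pb with 1205.5 − 4.5·Pb = 679, i.e. Pb = 117.
s = Ps − Pb = 155 − 117 = 38.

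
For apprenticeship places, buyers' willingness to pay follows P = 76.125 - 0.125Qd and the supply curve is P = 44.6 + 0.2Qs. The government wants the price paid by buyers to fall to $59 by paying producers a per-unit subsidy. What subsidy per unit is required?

At a buyer price of 59, quantity demanded is 609 − 8·59 = 137.
Sellers supply 137 only when they receive Ps = 44.6 + 0.2·137 = 72.
s = Ps − Pb = 72 − 59 = 13.

Required subsidy s = $13 per unit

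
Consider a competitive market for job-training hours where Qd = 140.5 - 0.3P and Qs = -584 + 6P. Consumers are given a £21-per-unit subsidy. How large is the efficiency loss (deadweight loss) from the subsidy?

Deadweight loss = £63

Pre-subsidy: 140.5 - 0.3P = -584 + 6P gives P* = 115, Q* = 106.
With the rebate, buyers effectively pay Pb = Ps − 21, where Ps is the price sellers receive.
Demand in terms of Ps becomes Qd = 140.5 − 0.3(Ps − 21) = 146.8 - 0.3Ps. Setting this equal to supply: 146.8 - 0.3Ps = -584 + 6Ps, so Ps = 116.
Buyers pay Pb = 116 − 21 = 95; Q' = -584 + 6·116 = 112.
The subsidy expands output by 112 − 106 = 6 past the efficient level; on those units the gap between marginal cost and willingness to pay runs from 0 up to 21.
DWL = ½ × 21 × 6 = 63.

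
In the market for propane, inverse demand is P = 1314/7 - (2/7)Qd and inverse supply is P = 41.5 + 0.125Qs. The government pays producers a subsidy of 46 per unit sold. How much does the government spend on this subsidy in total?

Pre-subsidy: 1314/7 - (2/7)Q = 41.5 + 0.125Q gives Q* = 356 and P* = 86.
With the subsidy, sellers receive Ps = Pb + 46 for each unit, where Pb is the price buyers pay.
On the curves, Pb = 1314/7 - (2/7)Q and Ps = 41.5 + 0.125Q; the wedge Ps − Pb = 46 gives 41.5 + 0.125Q − (1314/7 - (2/7)Q) = 46, so Q' = 468.
Then Pb = 1314/7 − (2/7)·468 = 54 and Ps = 41.5 + 0.125·468 = 100.
Government outlay = subsidy × quantity = 46 × 468 = 21528.

Government cost = 21528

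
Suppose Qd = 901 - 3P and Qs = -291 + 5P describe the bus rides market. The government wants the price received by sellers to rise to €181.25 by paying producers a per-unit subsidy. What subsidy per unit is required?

Required subsidy s = €86 per unit

At a seller price of 181.25, quantity supplied is -291 + 5·181.25 = 615.25.
Buyers absorb 615.25 only when they pay Pb with 901 − 3·Pb = 615.25, i.e. Pb = 95.25.
s = Ps − Pb = 181.25 − 95.25 = 86.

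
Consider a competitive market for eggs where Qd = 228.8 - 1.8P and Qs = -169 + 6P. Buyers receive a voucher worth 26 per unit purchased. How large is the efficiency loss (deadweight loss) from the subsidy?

Pre-subsidy: 228.8 - 1.8P = -169 + 6P gives P* = 51, Q* = 137.
With the rebate, buyers effectively pay Pb = Ps − 26, where Ps is the price sellers receive.
Demand in terms of Ps becomes Qd = 228.8 − 1.8(Ps − 26) = 275.6 - 1.8Ps. Setting this equal to supply: 275.6 - 1.8Ps = -169 + 6Ps, so Ps = 57.
Buyers pay Pb = 57 − 26 = 31; Q' = -169 + 6·57 = 173.
The subsidy expands output by 173 − 137 = 36 past the efficient level; on those units the gap between marginal cost and willingness to pay runs from 0 up to 26.
DWL = ½ × 26 × 36 = 468.

Deadweight loss = 468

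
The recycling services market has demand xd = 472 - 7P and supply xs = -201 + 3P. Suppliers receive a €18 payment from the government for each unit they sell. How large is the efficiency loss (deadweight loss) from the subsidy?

Deadweight loss = €340.2

Pre-subsidy: 472 - 7P = -201 + 3P gives P* = 67.3, x* = 0.9.
With the subsidy, sellers receive Ps = Pb + 18 for each unit, where Pb is the price buyers pay.
Supply in terms of Pb becomes xs = -201 + 3(Pb + 18) = -147 + 3Pb. Setting this equal to demand: 472 - 7Pb = -147 + 3Pb, so Pb = 61.9.
Sellers receive Ps = 61.9 + 18 = 79.9; x' = 472 − 7·61.9 = 38.7.
The subsidy expands output by 38.7 − 0.9 = 37.8 past the efficient level; on those units the gap between marginal cost and willingness to pay runs from 0 up to 18.
DWL = ½ × 18 × 37.8 = 340.2.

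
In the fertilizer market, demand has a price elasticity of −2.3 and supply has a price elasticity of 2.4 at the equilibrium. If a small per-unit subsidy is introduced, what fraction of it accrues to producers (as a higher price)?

For a small subsidy around the equilibrium, the benefit split depends on the relative slopes, which at a point are proportional to the elasticities.
Buyer share = εs/(εs + |εd|) = 2.4/(2.4 + 2.3) = 24/47; seller share = |εd|/(εs + |εd|) = 23/47.
So producers capture 23/47 of the subsidy.

Producer share = 23/47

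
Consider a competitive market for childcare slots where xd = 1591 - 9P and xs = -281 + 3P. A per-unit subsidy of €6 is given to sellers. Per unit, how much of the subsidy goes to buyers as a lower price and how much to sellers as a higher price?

Buyers gain €1.5 per unit; sellers gain €4.5 per unit

Pre-subsidy: 1591 - 9P = -281 + 3P gives P* = 156, x* = 187.
With the subsidy, sellers receive Ps = Pb + 6 for each unit, where Pb is the price buyers pay.
Supply in terms of Pb becomes xs = -281 + 3(Pb + 6) = -263 + 3Pb. Setting this equal to demand: 1591 - 9Pb = -263 + 3Pb, so Pb = 154.5.
Sellers receive Ps = 154.5 + 6 = 160.5; x' = 1591 − 9·154.5 = 200.5.
Buyers' price falls by P* − Pb = 156 − 154.5 = 1.5; sellers' price rises by Ps − P* = 160.5 − 156 = 4.5.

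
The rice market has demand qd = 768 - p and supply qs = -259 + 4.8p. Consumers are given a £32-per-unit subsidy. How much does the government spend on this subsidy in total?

Pre-subsidy: 768 - p = -259 + 4.8p gives p* = 5135/29, q* = 17137/29.
With the rebate, buyers effectively pay pb = ps − 32, where ps is the price sellers receive.
Demand in terms of ps becomes qd = 768 − 1(ps − 32) = 800 - ps. Setting this equal to supply: 800 - ps = -259 + 4.8ps, so ps = 5295/29.
Buyers pay pb = 5295/29 − 32 = 4367/29; q' = -259 + 4.8·(5295/29) = 17905/29.
Government outlay = subsidy × quantity = 32 × 17905/29 = 572960/29.

Government cost = 572960/29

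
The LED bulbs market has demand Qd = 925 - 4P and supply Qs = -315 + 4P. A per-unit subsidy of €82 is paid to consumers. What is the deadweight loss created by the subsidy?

Pre-subsidy: 925 - 4P = -315 + 4P gives P* = 155, Q* = 305.
With the rebate, buyers effectively pay Pb = Ps − 82, where Ps is the price sellers receive.
Demand in terms of Ps becomes Qd = 925 − 4(Ps − 82) = 1253 - 4Ps. Setting this equal to supply: 1253 - 4Ps = -315 + 4Ps, so Ps = 196.
Buyers pay Pb = 196 − 82 = 114; Q' = -315 + 4·196 = 469.
The subsidy expands output by 469 − 305 = 164 past the efficient level; on those units the gap between marginal cost and willingness to pay runs from 0 up to 82.
DWL = ½ × 82 × 164 = 6724.

Deadweight loss = €6724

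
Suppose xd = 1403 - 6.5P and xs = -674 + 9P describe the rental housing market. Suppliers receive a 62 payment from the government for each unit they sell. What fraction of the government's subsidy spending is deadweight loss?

Pre-subsidy: 1403 - 6.5P = -674 + 9P gives P* = 134, x* = 532.
With the subsidy, sellers receive Ps = Pb + 62 for each unit, where Pb is the price buyers pay.
Supply in terms of Pb becomes xs = -674 + 9(Pb + 62) = -116 + 9Pb. Setting this equal to demand: 1403 - 6.5Pb = -116 + 9Pb, so Pb = 98.
Sellers receive Ps = 98 + 62 = 160; x' = 1403 − 6.5·98 = 766.
ΔCS = ½(532 + 766)(134 − 98) = 23364; ΔPS = ½(532 + 766)(160 − 134) = 16874.
Government spending = 62 × 766 = 47492.
DWL = ½ × 62 × (766 − 532) = 7254; fraction = 7254 / 47492 = 117/766.

DWL / government spending = 117/766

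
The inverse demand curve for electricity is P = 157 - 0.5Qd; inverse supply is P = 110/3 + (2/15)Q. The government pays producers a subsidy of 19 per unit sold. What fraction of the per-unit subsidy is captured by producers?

Pre-subsidy: 157 - 0.5Q = 110/3 + (2/15)Q gives Q* = 190 and P* = 62.
With the subsidy, sellers receive Ps = Pb + 19 for each unit, where Pb is the price buyers pay.
On the curves, Pb = 157 - 0.5Q and Ps = 110/3 + (2/15)Q; the wedge Ps − Pb = 19 gives 110/3 + (2/15)Q − (157 - 0.5Q) = 19, so Q' = 220.
Then Pb = 157 − 0.5·220 = 47 and Ps = 110/3 + (2/15)·220 = 66.
Buyers' price falls by P* − Pb = 62 − 47 = 15; sellers' price rises by Ps − P* = 66 − 62 = 4.
So producers capture 4/19 = 4/19 of each unit of subsidy.

Producer share = 4/19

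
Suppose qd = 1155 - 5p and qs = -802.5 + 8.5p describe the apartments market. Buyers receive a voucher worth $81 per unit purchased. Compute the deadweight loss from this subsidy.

Pre-subsidy: 1155 - 5p = -802.5 + 8.5p gives p* = 145, q* = 430.
With the rebate, buyers effectively pay pb = ps − 81, where ps is the price sellers receive.
Demand in terms of ps becomes qd = 1155 − 5(ps − 81) = 1560 - 5ps. Setting this equal to supply: 1560 - 5ps = -802.5 + 8.5ps, so ps = 175.
Buyers pay pb = 175 − 81 = 94; q' = -802.5 + 8.5·175 = 685.
The subsidy expands output by 685 − 430 = 255 past the efficient level; on those units the gap between marginal cost and willingness to pay runs from 0 up to 81.
DWL = ½ × 81 × 255 = 10327.5.

Deadweight loss = $10327.5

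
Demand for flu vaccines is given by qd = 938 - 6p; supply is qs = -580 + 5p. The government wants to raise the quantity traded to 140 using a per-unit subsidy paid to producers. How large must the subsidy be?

At q = 140, invert demand for the buyer price: pb = (938 − 140)/6 = 133; invert supply for the seller price: ps = (140 − (-580))/5 = 144.
The subsidy must fill the gap: s = ps − pb = 144 − 133 = 11.

Required subsidy s = 11 per unit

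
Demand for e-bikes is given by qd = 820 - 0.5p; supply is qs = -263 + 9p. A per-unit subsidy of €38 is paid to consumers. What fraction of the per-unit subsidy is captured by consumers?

Consumer share = 18/19

Pre-subsidy: 820 - 0.5p = -263 + 9p gives p* = 114, q* = 763.
With the rebate, buyers effectively pay pb = ps − 38, where ps is the price sellers receive.
Demand in terms of ps becomes qd = 820 − 0.5(ps − 38) = 839 - 0.5ps. Setting this equal to supply: 839 - 0.5ps = -263 + 9ps, so ps = 116.
Buyers pay pb = 116 − 38 = 78; q' = -263 + 9·116 = 781.
Buyers' price falls by p* − pb = 114 − 78 = 36; sellers' price rises by ps − p* = 116 − 114 = 2.
So consumers capture 36/38 = 18/19 of each unit of subsidy.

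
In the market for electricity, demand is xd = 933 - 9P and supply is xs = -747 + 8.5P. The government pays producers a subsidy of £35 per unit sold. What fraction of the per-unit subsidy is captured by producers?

Pre-subsidy: 933 - 9P = -747 + 8.5P gives P* = 96, x* = 69.
With the subsidy, sellers receive Ps = Pb + 35 for each unit, where Pb is the price buyers pay.
Supply in terms of Pb becomes xs = -747 + 8.5(Pb + 35) = -449.5 + 8.5Pb. Setting this equal to demand: 933 - 9Pb = -449.5 + 8.5Pb, so Pb = 79.
Sellers receive Ps = 79 + 35 = 114; x' = 933 − 9·79 = 222.
Buyers' price falls by P* − Pb = 96 − 79 = 17; sellers' price rises by Ps − P* = 114 − 96 = 18.
So producers capture 18/35 = 18/35 of each unit of subsidy.

Producer share = 18/35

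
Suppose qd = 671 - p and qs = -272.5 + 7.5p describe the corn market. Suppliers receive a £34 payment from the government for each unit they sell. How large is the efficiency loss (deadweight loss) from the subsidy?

Pre-subsidy: 671 - p = -272.5 + 7.5p gives p* = 111, q* = 560.
With the subsidy, sellers receive ps = pb + 34 for each unit, where pb is the price buyers pay.
Supply in terms of pb becomes qs = -272.5 + 7.5(pb + 34) = -17.5 + 7.5pb. Setting this equal to demand: 671 - pb = -17.5 + 7.5pb, so pb = 81.
Sellers receive ps = 81 + 34 = 115; q' = 671 − 1·81 = 590.
The subsidy expands output by 590 − 560 = 30 past the efficient level; on those units the gap between marginal cost and willingness to pay runs from 0 up to 34.
DWL = ½ × 34 × 30 = 510.

Deadweight loss = £510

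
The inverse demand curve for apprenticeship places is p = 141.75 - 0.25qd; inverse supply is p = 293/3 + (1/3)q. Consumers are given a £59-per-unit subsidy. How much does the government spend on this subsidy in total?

Pre-subsidy: 141.75 - 0.25q = 293/3 + (1/3)q gives q* = 529/7 and p* = 860/7.
With the rebate, buyers effectively pay pb = ps − 59, where ps is the price sellers receive.
On the curves, pb = 141.75 - 0.25q and ps = 293/3 + (1/3)q; the wedge ps − pb = 59 gives 293/3 + (1/3)q − (141.75 - 0.25q) = 59, so q' = 1237/7.
Then pb = 141.75 − 0.25·(1237/7) = 683/7 and ps = 293/3 + (1/3)·(1237/7) = 1096/7.
Government outlay = subsidy × quantity = 59 × 1237/7 = 72983/7.

Government cost = 72983/7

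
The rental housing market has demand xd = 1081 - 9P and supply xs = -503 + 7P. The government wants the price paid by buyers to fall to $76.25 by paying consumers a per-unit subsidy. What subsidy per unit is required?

Required subsidy s = $52 per unit

At a buyer price of 76.25, quantity demanded is 1081 − 9·76.25 = 394.75.
Sellers supply 394.75 only when they receive Ps with -503 + 7·Ps = 394.75, i.e. Ps = 128.25.
s = Ps − Pb = 128.25 − 76.25 = 52.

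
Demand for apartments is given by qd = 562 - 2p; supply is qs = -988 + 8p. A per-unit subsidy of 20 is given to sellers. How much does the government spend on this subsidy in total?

Government cost = 5680

Pre-subsidy: 562 - 2p = -988 + 8p gives p* = 155, q* = 252.
With the subsidy, sellers receive ps = pb + 20 for each unit, where pb is the price buyers pay.
Supply in terms of pb becomes qs = -988 + 8(pb + 20) = -828 + 8pb. Setting this equal to demand: 562 - 2pb = -828 + 8pb, so pb = 139.
Sellers receive ps = 139 + 20 = 159; q' = 562 − 2·139 = 284.
Government outlay = subsidy × quantity = 20 × 284 = 5680.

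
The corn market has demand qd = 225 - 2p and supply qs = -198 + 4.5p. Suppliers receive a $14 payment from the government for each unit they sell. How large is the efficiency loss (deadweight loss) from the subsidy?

Pre-subsidy: 225 - 2p = -198 + 4.5p gives p* = 846/13, q* = 1233/13.
With the subsidy, sellers receive ps = pb + 14 for each unit, where pb is the price buyers pay.
Supply in terms of pb becomes qs = -198 + 4.5(pb + 14) = -135 + 4.5pb. Setting this equal to demand: 225 - 2pb = -135 + 4.5pb, so pb = 720/13.
Sellers receive ps = 720/13 + 14 = 902/13; q' = 225 − 2·(720/13) = 1485/13.
The subsidy expands output by 1485/13 − 1233/13 = 252/13 past the efficient level; on those units the gap between marginal cost and willingness to pay runs from 0 up to 14.
DWL = ½ × 14 × 252/13 = 1764/13.

Deadweight loss = 1764/13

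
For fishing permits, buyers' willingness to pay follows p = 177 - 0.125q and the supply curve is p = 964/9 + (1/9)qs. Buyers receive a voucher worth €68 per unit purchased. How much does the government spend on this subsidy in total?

Government cost = €39712

Pre-subsidy: 177 - 0.125q = 964/9 + (1/9)q gives q* = 296 and p* = 140.
With the rebate, buyers effectively pay pb = ps − 68, where ps is the price sellers receive.
On the curves, pb = 177 - 0.125q and ps = 964/9 + (1/9)q; the wedge ps − pb = 68 gives 964/9 + (1/9)q − (177 - 0.125q) = 68, so q' = 584.
Then pb = 177 − 0.125·584 = 104 and ps = 964/9 + (1/9)·584 = 172.
Government outlay = subsidy × quantity = 68 × 584 = 39712.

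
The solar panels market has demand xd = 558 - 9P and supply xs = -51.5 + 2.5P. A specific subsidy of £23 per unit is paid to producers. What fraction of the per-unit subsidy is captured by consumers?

Consumer share = 5/23

Pre-subsidy: 558 - 9P = -51.5 + 2.5P gives P* = 53, x* = 81.
With the subsidy, sellers receive Ps = Pb + 23 for each unit, where Pb is the price buyers pay.
Supply in terms of Pb becomes xs = -51.5 + 2.5(Pb + 23) = 6 + 2.5Pb. Setting this equal to demand: 558 - 9Pb = 6 + 2.5Pb, so Pb = 48.
Sellers receive Ps = 48 + 23 = 71; x' = 558 − 9·48 = 126.
Buyers' price falls by P* − Pb = 53 − 48 = 5; sellers' price rises by Ps − P* = 71 − 53 = 18.
So consumers capture 5/23 = 5/23 of each unit of subsidy.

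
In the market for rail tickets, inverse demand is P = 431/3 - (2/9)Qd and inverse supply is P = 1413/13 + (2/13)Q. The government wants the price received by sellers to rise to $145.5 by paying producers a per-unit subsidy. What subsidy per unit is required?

At a seller price of 145.5, quantity supplied is -706.5 + 6.5·145.5 = 239.25.
Buyers absorb 239.25 only when they pay Pb = 431/3 − (2/9)·239.25 = 90.5.
s = Ps − Pb = 145.5 − 90.5 = 55.

Required subsidy s = $55 per unit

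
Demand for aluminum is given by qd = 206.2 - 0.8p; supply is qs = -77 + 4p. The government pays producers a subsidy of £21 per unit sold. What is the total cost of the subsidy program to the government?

Pre-subsidy: 206.2 - 0.8p = -77 + 4p gives p* = 59, q* = 159.
With the subsidy, sellers receive ps = pb + 21 for each unit, where pb is the price buyers pay.
Supply in terms of pb becomes qs = -77 + 4(pb + 21) = 7 + 4pb. Setting this equal to demand: 206.2 - 0.8pb = 7 + 4pb, so pb = 41.5.
Sellers receive ps = 41.5 + 21 = 62.5; q' = 206.2 − 0.8·41.5 = 173.
Government outlay = subsidy × quantity = 21 × 173 = 3633.

Government cost = £3633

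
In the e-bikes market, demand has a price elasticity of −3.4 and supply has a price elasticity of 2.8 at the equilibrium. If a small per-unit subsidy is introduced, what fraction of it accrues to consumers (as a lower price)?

For a small subsidy around the equilibrium, the benefit split depends on the relative slopes, which at a point are proportional to the elasticities.
Buyer share = εs/(εs + |εd|) = 2.8/(2.8 + 3.4) = 14/31; seller share = |εd|/(εs + |εd|) = 17/31.

Consumer share = 14/31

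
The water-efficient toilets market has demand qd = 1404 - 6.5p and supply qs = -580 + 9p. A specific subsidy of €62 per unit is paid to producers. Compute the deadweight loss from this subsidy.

Deadweight loss = €7254

Pre-subsidy: 1404 - 6.5p = -580 + 9p gives p* = 128, q* = 572.
With the subsidy, sellers receive ps = pb + 62 for each unit, where pb is the price buyers pay.
Supply in terms of pb becomes qs = -580 + 9(pb + 62) = -22 + 9pb. Setting this equal to demand: 1404 - 6.5pb = -22 + 9pb, so pb = 92.
Sellers receive ps = 92 + 62 = 154; q' = 1404 − 6.5·92 = 806.
The subsidy expands output by 806 − 572 = 234 past the efficient level; on those units the gap between marginal cost and willingness to pay runs from 0 up to 62.
DWL = ½ × 62 × 234 = 7254.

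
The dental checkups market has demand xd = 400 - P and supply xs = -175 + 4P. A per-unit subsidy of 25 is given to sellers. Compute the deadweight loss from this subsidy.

Pre-subsidy: 400 - P = -175 + 4P gives P* = 115, x* = 285.
With the subsidy, sellers receive Ps = Pb + 25 for each unit, where Pb is the price buyers pay.
Supply in terms of Pb becomes xs = -175 + 4(Pb + 25) = -75 + 4Pb. Setting this equal to demand: 400 - Pb = -75 + 4Pb, so Pb = 95.
Sellers receive Ps = 95 + 25 = 120; x' = 400 − 1·95 = 305.
The subsidy expands output by 305 − 285 = 20 past the efficient level; on those units the gap between marginal cost and willingness to pay runs from 0 up to 25.
DWL = ½ × 25 × 20 = 250.

Deadweight loss = 250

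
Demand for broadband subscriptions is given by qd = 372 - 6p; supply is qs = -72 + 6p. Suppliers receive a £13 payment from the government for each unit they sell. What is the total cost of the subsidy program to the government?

Pre-subsidy: 372 - 6p = -72 + 6p gives p* = 37, q* = 150.
With the subsidy, sellers receive ps = pb + 13 for each unit, where pb is the price buyers pay.
Supply in terms of pb becomes qs = -72 + 6(pb + 13) = 6 + 6pb. Setting this equal to demand: 372 - 6pb = 6 + 6pb, so pb = 30.5.
Sellers receive ps = 30.5 + 13 = 43.5; q' = 372 − 6·30.5 = 189.
Government outlay = subsidy × quantity = 13 × 189 = 2457.

Government cost = £2457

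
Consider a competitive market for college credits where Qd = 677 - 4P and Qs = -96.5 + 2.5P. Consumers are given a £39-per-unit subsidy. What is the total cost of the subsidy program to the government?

Pre-subsidy: 677 - 4P = -96.5 + 2.5P gives P* = 119, Q* = 201.
With the rebate, buyers effectively pay Pb = Ps − 39, where Ps is the price sellers receive.
Demand in terms of Ps becomes Qd = 677 − 4(Ps − 39) = 833 - 4Ps. Setting this equal to supply: 833 - 4Ps = -96.5 + 2.5Ps, so Ps = 143.
Buyers pay Pb = 143 − 39 = 104; Q' = -96.5 + 2.5·143 = 261.
Government outlay = subsidy × quantity = 39 × 261 = 10179.

Government cost = £10179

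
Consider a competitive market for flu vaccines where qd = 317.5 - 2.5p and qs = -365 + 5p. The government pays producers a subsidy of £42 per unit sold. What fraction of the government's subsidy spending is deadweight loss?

DWL / government spending = 0.21875

Pre-subsidy: 317.5 - 2.5p = -365 + 5p gives p* = 91, q* = 90.
With the subsidy, sellers receive ps = pb + 42 for each unit, where pb is the price buyers pay.
Supply in terms of pb becomes qs = -365 + 5(pb + 42) = -155 + 5pb. Setting this equal to demand: 317.5 - 2.5pb = -155 + 5pb, so pb = 63.
Sellers receive ps = 63 + 42 = 105; q' = 317.5 − 2.5·63 = 160.
ΔCS = ½(90 + 160)(91 − 63) = 3500; ΔPS = ½(90 + 160)(105 − 91) = 1750.
Government spending = 42 × 160 = 6720.
DWL = ½ × 42 × (160 − 90) = 1470; fraction = 1470 / 6720 = 0.21875.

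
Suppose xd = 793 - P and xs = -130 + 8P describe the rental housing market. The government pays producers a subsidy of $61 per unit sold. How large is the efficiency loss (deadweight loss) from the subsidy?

Pre-subsidy: 793 - P = -130 + 8P gives P* = 923/9, x* = 6214/9.
With the subsidy, sellers receive Ps = Pb + 61 for each unit, where Pb is the price buyers pay.
Supply in terms of Pb becomes xs = -130 + 8(Pb + 61) = 358 + 8Pb. Setting this equal to demand: 793 - Pb = 358 + 8Pb, so Pb = 145/3.
Sellers receive Ps = 145/3 + 61 = 328/3; x' = 793 − 1·(145/3) = 2234/3.
The subsidy expands output by 2234/3 − 6214/9 = 488/9 past the efficient level; on those units the gap between marginal cost and willingness to pay runs from 0 up to 61.
DWL = ½ × 61 × 488/9 = 14884/9.

Deadweight loss = 14884/9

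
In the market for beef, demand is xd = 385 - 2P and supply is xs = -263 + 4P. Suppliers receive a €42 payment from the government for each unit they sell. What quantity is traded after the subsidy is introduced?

x' = 225

Pre-subsidy: 385 - 2P = -263 + 4P gives P* = 108, x* = 169.
With the subsidy, sellers receive Ps = Pb + 42 for each unit, where Pb is the price buyers pay.
Supply in terms of Pb becomes xs = -263 + 4(Pb + 42) = -95 + 4Pb. Setting this equal to demand: 385 - 2Pb = -95 + 4Pb, so Pb = 80.
Sellers receive Ps = 80 + 42 = 122; x' = 385 − 2·80 = 225.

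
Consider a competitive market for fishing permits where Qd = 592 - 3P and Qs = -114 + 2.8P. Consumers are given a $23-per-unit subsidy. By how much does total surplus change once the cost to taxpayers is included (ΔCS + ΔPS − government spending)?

Net change in total surplus = -11109/29

Pre-subsidy: 592 - 3P = -114 + 2.8P gives P* = 3530/29, Q* = 6578/29.
With the rebate, buyers effectively pay Pb = Ps − 23, where Ps is the price sellers receive.
Demand in terms of Ps becomes Qd = 592 − 3(Ps − 23) = 661 - 3Ps. Setting this equal to supply: 661 - 3Ps = -114 + 2.8Ps, so Ps = 3875/29.
Buyers pay Pb = 3875/29 − 23 = 3208/29; Q' = -114 + 2.8·(3875/29) = 7544/29.
ΔCS = ½(6578/29 + 7544/29)(3530/29 − 3208/29) = 2273642/841; ΔPS = ½(6578/29 + 7544/29)(3875/29 − 3530/29) = 2436045/841.
Government spending = 23 × 7544/29 = 173512/29.
Net change = 2273642/841 + 2436045/841 − 173512/29 = -11109/29. The loss equals the DWL triangle ½·23·966/29.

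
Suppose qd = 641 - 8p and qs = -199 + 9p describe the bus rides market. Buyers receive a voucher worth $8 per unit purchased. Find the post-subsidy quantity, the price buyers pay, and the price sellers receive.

Pre-subsidy: 641 - 8p = -199 + 9p gives p* = 840/17, q* = 4177/17.
With the rebate, buyers effectively pay pb = ps − 8, where ps is the price sellers receive.
Demand in terms of ps becomes qd = 641 − 8(ps − 8) = 705 - 8ps. Setting this equal to supply: 705 - 8ps = -199 + 9ps, so ps = 904/17.
Buyers pay pb = 904/17 − 8 = 768/17; q' = -199 + 9·(904/17) = 4753/17.

q' = 4753/17; buyers pay 768/17; sellers receive 904/17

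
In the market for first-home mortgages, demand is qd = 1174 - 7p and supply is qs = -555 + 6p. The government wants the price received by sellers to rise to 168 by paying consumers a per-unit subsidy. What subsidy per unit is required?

Required subsidy s = 65 per unit

At a seller price of 168, quantity supplied is -555 + 6·168 = 453.
Buyers absorb 453 only when they pay pb with 1174 − 7·pb = 453, i.e. pb = 103.
s = ps − pb = 168 − 103 = 65.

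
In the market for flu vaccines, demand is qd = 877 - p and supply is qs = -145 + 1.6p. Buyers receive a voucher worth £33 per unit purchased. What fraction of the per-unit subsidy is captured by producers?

Producer share = 5/13

Pre-subsidy: 877 - p = -145 + 1.6p gives p* = 5110/13, q* = 6291/13.
With the rebate, buyers effectively pay pb = ps − 33, where ps is the price sellers receive.
Demand in terms of ps becomes qd = 877 − 1(ps − 33) = 910 - ps. Setting this equal to supply: 910 - ps = -145 + 1.6ps, so ps = 5275/13.
Buyers pay pb = 5275/13 − 33 = 4846/13; q' = -145 + 1.6·(5275/13) = 6555/13.
Buyers' price falls by p* − pb = 5110/13 − 4846/13 = 264/13; sellers' price rises by ps − p* = 5275/13 − 5110/13 = 165/13.
So producers capture (165/13)/33 = 5/13 of each unit of subsidy.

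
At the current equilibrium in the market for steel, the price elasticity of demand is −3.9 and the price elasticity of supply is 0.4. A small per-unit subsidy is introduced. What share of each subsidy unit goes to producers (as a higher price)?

For a small subsidy around the equilibrium, the benefit split depends on the relative slopes, which at a point are proportional to the elasticities.
Buyer share = εs/(εs + |εd|) = 0.4/(0.4 + 3.9) = 4/43; seller share = |εd|/(εs + |εd|) = 39/43.
So producers capture 39/43 of the subsidy.

Producer share = 39/43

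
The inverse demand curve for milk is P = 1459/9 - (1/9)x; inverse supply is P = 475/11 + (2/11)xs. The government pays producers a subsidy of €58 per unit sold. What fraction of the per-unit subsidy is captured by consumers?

Consumer share = 11/29

Pre-subsidy: 1459/9 - (1/9)x = 475/11 + (2/11)x gives x* = 406 and P* = 117.
With the subsidy, sellers receive Ps = Pb + 58 for each unit, where Pb is the price buyers pay.
On the curves, Pb = 1459/9 - (1/9)x and Ps = 475/11 + (2/11)x; the wedge Ps − Pb = 58 gives 475/11 + (2/11)x − (1459/9 - (1/9)x) = 58, so x' = 604.
Then Pb = 1459/9 − (1/9)·604 = 95 and Ps = 475/11 + (2/11)·604 = 153.
Buyers' price falls by P* − Pb = 117 − 95 = 22; sellers' price rises by Ps − P* = 153 − 117 = 36.
So consumers capture 22/58 = 11/29 of each unit of subsidy.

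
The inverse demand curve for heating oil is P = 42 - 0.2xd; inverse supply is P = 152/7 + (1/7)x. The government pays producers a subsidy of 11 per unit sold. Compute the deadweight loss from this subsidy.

Pre-subsidy: 42 - 0.2x = 152/7 + (1/7)x gives x* = 355/6 and P* = 181/6.
With the subsidy, sellers receive Ps = Pb + 11 for each unit, where Pb is the price buyers pay.
On the curves, Pb = 42 - 0.2x and Ps = 152/7 + (1/7)x; the wedge Ps − Pb = 11 gives 152/7 + (1/7)x − (42 - 0.2x) = 11, so x' = 91.25.
Then Pb = 42 − 0.2·91.25 = 23.75 and Ps = 152/7 + (1/7)·91.25 = 34.75.
The subsidy expands output by 91.25 − 355/6 = 385/12 past the efficient level; on those units the gap between marginal cost and willingness to pay runs from 0 up to 11.
DWL = ½ × 11 × 385/12 = 4235/24.

Deadweight loss = 4235/24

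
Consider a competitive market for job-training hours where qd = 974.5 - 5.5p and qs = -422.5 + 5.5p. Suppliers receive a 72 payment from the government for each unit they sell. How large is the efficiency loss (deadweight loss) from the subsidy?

Pre-subsidy: 974.5 - 5.5p = -422.5 + 5.5p gives p* = 127, q* = 276.
With the subsidy, sellers receive ps = pb + 72 for each unit, where pb is the price buyers pay.
Supply in terms of pb becomes qs = -422.5 + 5.5(pb + 72) = -26.5 + 5.5pb. Setting this equal to demand: 974.5 - 5.5pb = -26.5 + 5.5pb, so pb = 91.
Sellers receive ps = 91 + 72 = 163; q' = 974.5 − 5.5·91 = 474.
The subsidy expands output by 474 − 276 = 198 past the efficient level; on those units the gap between marginal cost and willingness to pay runs from 0 up to 72.
DWL = ½ × 72 × 198 = 7128.

Deadweight loss = 7128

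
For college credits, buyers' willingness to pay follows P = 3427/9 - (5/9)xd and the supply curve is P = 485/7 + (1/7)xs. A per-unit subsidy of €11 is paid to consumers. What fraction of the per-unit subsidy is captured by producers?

Pre-subsidy: 3427/9 - (5/9)x = 485/7 + (1/7)x gives x* = 446 and P* = 133.
With the rebate, buyers effectively pay Pb = Ps − 11, where Ps is the price sellers receive.
On the curves, Pb = 3427/9 - (5/9)x and Ps = 485/7 + (1/7)x; the wedge Ps − Pb = 11 gives 485/7 + (1/7)x − (3427/9 - (5/9)x) = 11, so x' = 461.75.
Then Pb = 3427/9 − (5/9)·461.75 = 124.25 and Ps = 485/7 + (1/7)·461.75 = 135.25.
Buyers' price falls by P* − Pb = 133 − 124.25 = 8.75; sellers' price rises by Ps − P* = 135.25 − 133 = 2.25.
So producers capture 2.25/11 = 9/44 of each unit of subsidy.

Producer share = 9/44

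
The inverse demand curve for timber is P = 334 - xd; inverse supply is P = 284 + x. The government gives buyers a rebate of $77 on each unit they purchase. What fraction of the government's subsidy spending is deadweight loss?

DWL / government spending = 77/254

Pre-subsidy: 334 - x = 284 + x gives x* = 25 and P* = 309.
With the rebate, buyers effectively pay Pb = Ps − 77, where Ps is the price sellers receive.
On the curves, Pb = 334 - x and Ps = 284 + x; the wedge Ps − Pb = 77 gives 284 + x − (334 - x) = 77, so x' = 63.5.
Then Pb = 334 − 1·63.5 = 270.5 and Ps = 284 + 1·63.5 = 347.5.
ΔCS = ½(25 + 63.5)(309 − 270.5) = 1703.625; ΔPS = ½(25 + 63.5)(347.5 − 309) = 1703.625.
Government spending = 77 × 63.5 = 4889.5.
DWL = ½ × 77 × (63.5 − 25) = 1482.25; fraction = 1482.25 / 4889.5 = 77/254.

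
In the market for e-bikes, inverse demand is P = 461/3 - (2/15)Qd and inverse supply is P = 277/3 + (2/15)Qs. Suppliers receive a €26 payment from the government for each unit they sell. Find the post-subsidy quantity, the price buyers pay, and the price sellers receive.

Pre-subsidy: 461/3 - (2/15)Q = 277/3 + (2/15)Q gives Q* = 230 and P* = 123.
With the subsidy, sellers receive Ps = Pb + 26 for each unit, where Pb is the price buyers pay.
On the curves, Pb = 461/3 - (2/15)Q and Ps = 277/3 + (2/15)Q; the wedge Ps − Pb = 26 gives 277/3 + (2/15)Q − (461/3 - (2/15)Q) = 26, so Q' = 327.5.
Then Pb = 461/3 − (2/15)·327.5 = 110 and Ps = 277/3 + (2/15)·327.5 = 136.

Q' = 327.5; buyers pay €110; sellers receive €136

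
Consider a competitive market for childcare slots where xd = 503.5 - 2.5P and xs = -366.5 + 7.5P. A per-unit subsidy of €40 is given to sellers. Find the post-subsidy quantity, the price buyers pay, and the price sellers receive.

Pre-subsidy: 503.5 - 2.5P = -366.5 + 7.5P gives P* = 87, x* = 286.
With the subsidy, sellers receive Ps = Pb + 40 for each unit, where Pb is the price buyers pay.
Supply in terms of Pb becomes xs = -366.5 + 7.5(Pb + 40) = -66.5 + 7.5Pb. Setting this equal to demand: 503.5 - 2.5Pb = -66.5 + 7.5Pb, so Pb = 57.
Sellers receive Ps = 57 + 40 = 97; x' = 503.5 − 2.5·57 = 361.

x' = 361; buyers pay €57; sellers receive €97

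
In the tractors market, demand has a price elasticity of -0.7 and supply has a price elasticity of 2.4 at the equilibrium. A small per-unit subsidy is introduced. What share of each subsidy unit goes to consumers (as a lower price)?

Consumer share = 24/31

For a small subsidy around the equilibrium, the benefit split depends on the relative slopes, which at a point are proportional to the elasticities.
Buyer share = εs/(εs + |εd|) = 2.4/(2.4 + 0.7) = 24/31; seller share = |εd|/(εs + |εd|) = 7/31.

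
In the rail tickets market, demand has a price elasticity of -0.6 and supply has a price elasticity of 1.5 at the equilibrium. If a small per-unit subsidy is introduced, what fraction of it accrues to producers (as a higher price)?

For a small subsidy around the equilibrium, the benefit split depends on the relative slopes, which at a point are proportional to the elasticities.
Buyer share = εs/(εs + |εd|) = 1.5/(1.5 + 0.6) = 5/7; seller share = |εd|/(εs + |εd|) = 2/7.
So producers capture 2/7 of the subsidy.

Producer share = 2/7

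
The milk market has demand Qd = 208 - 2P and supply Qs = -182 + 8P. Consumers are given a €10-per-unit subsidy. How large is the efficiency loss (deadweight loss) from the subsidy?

Pre-subsidy: 208 - 2P = -182 + 8P gives P* = 39, Q* = 130.
With the rebate, buyers effectively pay Pb = Ps − 10, where Ps is the price sellers receive.
Demand in terms of Ps becomes Qd = 208 − 2(Ps − 10) = 228 - 2Ps. Setting this equal to supply: 228 - 2Ps = -182 + 8Ps, so Ps = 41.
Buyers pay Pb = 41 − 10 = 31; Q' = -182 + 8·41 = 146.
The subsidy expands output by 146 − 130 = 16 past the efficient level; on those units the gap between marginal cost and willingness to pay runs from 0 up to 10.
DWL = ½ × 10 × 16 = 80.

Deadweight loss = €80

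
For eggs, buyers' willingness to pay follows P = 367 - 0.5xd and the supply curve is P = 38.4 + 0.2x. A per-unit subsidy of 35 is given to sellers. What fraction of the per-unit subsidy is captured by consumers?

Consumer share = 5/7

Pre-subsidy: 367 - 0.5x = 38.4 + 0.2x gives x* = 3286/7 and P* = 926/7.
With the subsidy, sellers receive Ps = Pb + 35 for each unit, where Pb is the price buyers pay.
On the curves, Pb = 367 - 0.5x and Ps = 38.4 + 0.2x; the wedge Ps − Pb = 35 gives 38.4 + 0.2x − (367 - 0.5x) = 35, so x' = 3636/7.
Then Pb = 367 − 0.5·(3636/7) = 751/7 and Ps = 38.4 + 0.2·(3636/7) = 996/7.
Buyers' price falls by P* − Pb = 926/7 − 751/7 = 25; sellers' price rises by Ps − P* = 996/7 − 926/7 = 10.
So consumers capture 25/35 = 5/7 of each unit of subsidy.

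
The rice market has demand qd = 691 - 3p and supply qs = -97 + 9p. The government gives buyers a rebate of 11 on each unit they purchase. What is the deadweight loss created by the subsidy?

Deadweight loss = 136.125

Pre-subsidy: 691 - 3p = -97 + 9p gives p* = 197/3, q* = 494.
With the rebate, buyers effectively pay pb = ps − 11, where ps is the price sellers receive.
Demand in terms of ps becomes qd = 691 − 3(ps − 11) = 724 - 3ps. Setting this equal to supply: 724 - 3ps = -97 + 9ps, so ps = 821/12.
Buyers pay pb = 821/12 − 11 = 689/12; q' = -97 + 9·(821/12) = 518.75.
The subsidy expands output by 518.75 − 494 = 24.75 past the efficient level; on those units the gap between marginal cost and willingness to pay runs from 0 up to 11.
DWL = ½ × 11 × 24.75 = 136.125.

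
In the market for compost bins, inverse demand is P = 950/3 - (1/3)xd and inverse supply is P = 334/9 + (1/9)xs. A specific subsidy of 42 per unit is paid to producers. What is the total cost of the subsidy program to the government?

Government cost = 30387

Pre-subsidy: 950/3 - (1/3)x = 334/9 + (1/9)x gives x* = 629 and P* = 107.
With the subsidy, sellers receive Ps = Pb + 42 for each unit, where Pb is the price buyers pay.
On the curves, Pb = 950/3 - (1/3)x and Ps = 334/9 + (1/9)x; the wedge Ps − Pb = 42 gives 334/9 + (1/9)x − (950/3 - (1/3)x) = 42, so x' = 723.5.
Then Pb = 950/3 − (1/3)·723.5 = 75.5 and Ps = 334/9 + (1/9)·723.5 = 117.5.
Government outlay = subsidy × quantity = 42 × 723.5 = 30387.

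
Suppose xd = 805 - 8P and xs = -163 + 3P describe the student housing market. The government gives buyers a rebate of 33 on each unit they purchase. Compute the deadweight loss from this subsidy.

Pre-subsidy: 805 - 8P = -163 + 3P gives P* = 88, x* = 101.
With the rebate, buyers effectively pay Pb = Ps − 33, where Ps is the price sellers receive.
Demand in terms of Ps becomes xd = 805 − 8(Ps − 33) = 1069 - 8Ps. Setting this equal to supply: 1069 - 8Ps = -163 + 3Ps, so Ps = 112.
Buyers pay Pb = 112 − 33 = 79; x' = -163 + 3·112 = 173.
The subsidy expands output by 173 − 101 = 72 past the efficient level; on those units the gap between marginal cost and willingness to pay runs from 0 up to 33.
DWL = ½ × 33 × 72 = 1188.

Deadweight loss = 1188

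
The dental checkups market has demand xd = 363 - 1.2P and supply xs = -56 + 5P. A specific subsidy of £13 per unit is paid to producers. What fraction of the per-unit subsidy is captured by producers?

Producer share = 6/31

Pre-subsidy: 363 - 1.2P = -56 + 5P gives P* = 2095/31, x* = 8739/31.
With the subsidy, sellers receive Ps = Pb + 13 for each unit, where Pb is the price buyers pay.
Supply in terms of Pb becomes xs = -56 + 5(Pb + 13) = 9 + 5Pb. Setting this equal to demand: 363 - 1.2Pb = 9 + 5Pb, so Pb = 1770/31.
Sellers receive Ps = 1770/31 + 13 = 2173/31; x' = 363 − 1.2·(1770/31) = 9129/31.
Buyers' price falls by P* − Pb = 2095/31 − 1770/31 = 325/31; sellers' price rises by Ps − P* = 2173/31 − 2095/31 = 78/31.
So producers capture (78/31)/13 = 6/31 of each unit of subsidy.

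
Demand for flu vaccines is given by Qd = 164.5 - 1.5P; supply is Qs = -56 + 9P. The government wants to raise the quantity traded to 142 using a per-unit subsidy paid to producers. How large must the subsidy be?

At Q = 142, invert demand for the buyer price: Pb = (164.5 − 142)/1.5 = 15; invert supply for the seller price: Ps = (142 − (-56))/9 = 22.
The subsidy must fill the gap: s = Ps − Pb = 22 − 15 = 7.

Required subsidy s = 7 per unit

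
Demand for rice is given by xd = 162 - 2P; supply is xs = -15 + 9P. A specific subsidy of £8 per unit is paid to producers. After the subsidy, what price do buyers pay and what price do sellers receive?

Pre-subsidy: 162 - 2P = -15 + 9P gives P* = 177/11, x* = 1428/11.
With the subsidy, sellers receive Ps = Pb + 8 for each unit, where Pb is the price buyers pay.
Supply in terms of Pb becomes xs = -15 + 9(Pb + 8) = 57 + 9Pb. Setting this equal to demand: 162 - 2Pb = 57 + 9Pb, so Pb = 105/11.
Sellers receive Ps = 105/11 + 8 = 193/11; x' = 162 − 2·(105/11) = 1572/11.

Buyers pay 105/11; sellers receive 193/11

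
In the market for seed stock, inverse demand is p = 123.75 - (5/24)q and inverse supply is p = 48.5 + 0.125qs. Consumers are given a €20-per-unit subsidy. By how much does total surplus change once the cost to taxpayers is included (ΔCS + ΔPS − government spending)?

Pre-subsidy: 123.75 - (5/24)q = 48.5 + 0.125q gives q* = 225.75 and p* = 76.71875.
With the rebate, buyers effectively pay pb = ps − 20, where ps is the price sellers receive.
On the curves, pb = 123.75 - (5/24)q and ps = 48.5 + 0.125q; the wedge ps − pb = 20 gives 48.5 + 0.125q − (123.75 - (5/24)q) = 20, so q' = 285.75.
Then pb = 123.75 − (5/24)·285.75 = 64.21875 and ps = 48.5 + 0.125·285.75 = 84.21875.
ΔCS = ½(225.75 + 285.75)(76.71875 − 64.21875) = 3196.875; ΔPS = ½(225.75 + 285.75)(84.21875 − 76.71875) = 1918.125.
Government spending = 20 × 285.75 = 5715.
Net change = 3196.875 + 1918.125 − 5715 = -600. The loss equals the DWL triangle ½·20·60.

Net change in total surplus = -€600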